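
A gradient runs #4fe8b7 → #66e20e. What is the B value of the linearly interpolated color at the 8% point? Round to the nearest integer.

169

B₁ = 183 (from #4fe8b7), B₂ = 14 (from #66e20e).
B = 183 + 0.08 × (14 − 183) = 169.48 → 169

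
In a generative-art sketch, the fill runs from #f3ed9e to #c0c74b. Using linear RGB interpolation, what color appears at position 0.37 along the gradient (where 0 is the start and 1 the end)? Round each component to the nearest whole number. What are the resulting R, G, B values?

#f3ed9e → (243, 237, 158); #c0c74b → (192, 199, 75).
R = 243 + 0.37 × (192 − 243) = 243 + 0.37 × -51 = 224.13 → 224
G = 237 + 0.37 × (199 − 237) = 237 + 0.37 × -38 = 222.94 → 223
B = 158 + 0.37 × (75 − 158) = 158 + 0.37 × -83 = 127.29 → 127
So the blended color is (224, 223, 127), about #e0df7f.

(224, 223, 127)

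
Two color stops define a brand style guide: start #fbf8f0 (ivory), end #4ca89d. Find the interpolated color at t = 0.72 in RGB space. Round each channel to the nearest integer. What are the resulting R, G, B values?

#fbf8f0 → (251, 248, 240); #4ca89d → (76, 168, 157).
R = 251 + 0.72 × (76 − 251) = 251 + 0.72 × -175 = 125 → 125
G = 248 + 0.72 × (168 − 248) = 248 + 0.72 × -80 = 190.4 → 190
B = 240 + 0.72 × (157 − 240) = 240 + 0.72 × -83 = 180.24 → 180
So the blended color is (125, 190, 180), about #7dbeb4.

(125, 190, 180)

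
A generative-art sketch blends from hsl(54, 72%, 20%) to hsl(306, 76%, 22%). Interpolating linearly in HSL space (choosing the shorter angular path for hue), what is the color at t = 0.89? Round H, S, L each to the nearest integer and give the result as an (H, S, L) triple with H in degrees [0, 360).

Hue: 306 − 54 = 252°, but |252| > 180 so the shorter arc goes the other way: Δh = 252 − 360 = -108°.
H = 54 + 0.89 × (-108) = -42.12 → -42 → -42 mod 360 = 318°
S = 72 + 0.89 × (76 − 72) = 75.56 → 76%
L = 20 + 0.89 × (22 − 20) = 21.78 → 22%

(318, 76, 22)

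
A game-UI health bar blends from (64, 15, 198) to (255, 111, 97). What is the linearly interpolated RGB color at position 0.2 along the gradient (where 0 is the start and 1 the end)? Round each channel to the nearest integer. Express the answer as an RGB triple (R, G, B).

(102, 34, 178)

R = 64 + 0.2 × (255 − 64) = 64 + 0.2 × 191 = 102.2 → 102
G = 15 + 0.2 × (111 − 15) = 15 + 0.2 × 96 = 34.2 → 34
B = 198 + 0.2 × (97 − 198) = 198 + 0.2 × -101 = 177.8 → 178
So the blended color is (102, 34, 178), about #6622b2.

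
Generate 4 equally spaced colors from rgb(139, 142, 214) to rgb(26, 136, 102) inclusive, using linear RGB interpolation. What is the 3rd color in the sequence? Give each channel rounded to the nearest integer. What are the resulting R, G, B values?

With 4 swatches and endpoints inclusive, swatch 3 sits at t = (3 − 1)/(4 − 1) = 2/3 ≈ 0.6667.
R = 139 + 0.6667 × (26 − 139) = 63.663 → 64
G = 142 + 0.6667 × (136 − 142) = 138 → 138
B = 214 + 0.6667 × (102 − 214) = 139.33 → 139

(64, 138, 139)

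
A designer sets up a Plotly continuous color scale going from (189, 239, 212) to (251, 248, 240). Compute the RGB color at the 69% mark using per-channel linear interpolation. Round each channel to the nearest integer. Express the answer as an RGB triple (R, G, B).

69% corresponds to t = 0.69.
R = 189 + 0.69 × (251 − 189) = 189 + 0.69 × 62 = 231.78 → 232
G = 239 + 0.69 × (248 − 239) = 239 + 0.69 × 9 = 245.21 → 245
B = 212 + 0.69 × (240 − 212) = 212 + 0.69 × 28 = 231.32 → 231
So the blended color is (232, 245, 231), about #e8f5e7.

(232, 245, 231)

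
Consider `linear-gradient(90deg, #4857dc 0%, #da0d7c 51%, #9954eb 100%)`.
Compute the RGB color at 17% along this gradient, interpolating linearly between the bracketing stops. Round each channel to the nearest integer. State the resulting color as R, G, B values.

17% lies between the 0% and 51% stops, so the local fraction is t = (17 − 0)/(51 − 0) = 17/51 ≈ 0.3333.
#4857dc → (72, 87, 220); #da0d7c → (218, 13, 124).
R = 72 + 0.3333 × (218 − 72) = 120.662 → 121
G = 87 + 0.3333 × (13 − 87) = 62.336 → 62
B = 220 + 0.3333 × (124 − 220) = 188.003 → 188

(121, 62, 188)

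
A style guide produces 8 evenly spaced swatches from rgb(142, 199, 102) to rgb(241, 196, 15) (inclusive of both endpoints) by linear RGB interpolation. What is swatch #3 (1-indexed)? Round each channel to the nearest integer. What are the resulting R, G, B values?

With 8 swatches and endpoints inclusive, swatch 3 sits at t = (3 − 1)/(8 − 1) = 2/7 ≈ 0.2857.
R = 142 + 0.2857 × (241 − 142) = 170.284 → 170
G = 199 + 0.2857 × (196 − 199) = 198.143 → 198
B = 102 + 0.2857 × (15 − 102) = 77.144 → 77

(170, 198, 77)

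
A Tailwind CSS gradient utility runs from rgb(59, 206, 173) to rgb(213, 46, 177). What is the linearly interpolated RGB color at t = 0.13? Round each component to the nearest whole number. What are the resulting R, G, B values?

(79, 185, 174)

R = 59 + 0.13 × (213 − 59) = 59 + 0.13 × 154 = 79.02 → 79
G = 206 + 0.13 × (46 − 206) = 206 + 0.13 × -160 = 185.2 → 185
B = 173 + 0.13 × (177 − 173) = 173 + 0.13 × 4 = 173.52 → 174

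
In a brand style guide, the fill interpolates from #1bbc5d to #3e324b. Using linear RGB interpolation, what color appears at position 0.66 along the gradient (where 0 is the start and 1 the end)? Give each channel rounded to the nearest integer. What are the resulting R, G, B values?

#1bbc5d → (27, 188, 93); #3e324b → (62, 50, 75).
R = 27 + 0.66 × (62 − 27) = 27 + 0.66 × 35 = 50.1 → 50
G = 188 + 0.66 × (50 − 188) = 188 + 0.66 × -138 = 96.92 → 97
B = 93 + 0.66 × (75 − 93) = 93 + 0.66 × -18 = 81.12 → 81
So the blended color is (50, 97, 81), about #326151.

(50, 97, 81)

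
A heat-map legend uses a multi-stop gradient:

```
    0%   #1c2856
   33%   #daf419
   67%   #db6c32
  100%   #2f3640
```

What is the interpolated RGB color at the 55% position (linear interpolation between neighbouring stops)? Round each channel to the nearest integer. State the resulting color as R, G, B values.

(219, 156, 41)

55% lies between the 33% and 67% stops, so the local fraction is t = (55 − 33)/(67 − 33) = 22/34 ≈ 0.6471.
#daf419 → (218, 244, 25); #db6c32 → (219, 108, 50).
R = 218 + 0.6471 × (219 − 218) = 218.647 → 219
G = 244 + 0.6471 × (108 − 244) = 155.994 → 156
B = 25 + 0.6471 × (50 − 25) = 41.178 → 41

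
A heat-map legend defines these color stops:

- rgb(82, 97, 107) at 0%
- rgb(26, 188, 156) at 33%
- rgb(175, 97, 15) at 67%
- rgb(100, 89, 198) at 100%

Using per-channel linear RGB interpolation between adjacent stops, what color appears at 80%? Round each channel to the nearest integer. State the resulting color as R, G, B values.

(145, 94, 87)

80% lies between the 67% and 100% stops, so the local fraction is t = (80 − 67)/(100 − 67) = 13/33 ≈ 0.3939.
R = 175 + 0.3939 × (100 − 175) = 145.458 → 145
G = 97 + 0.3939 × (89 − 97) = 93.849 → 94
B = 15 + 0.3939 × (198 − 15) = 87.084 → 87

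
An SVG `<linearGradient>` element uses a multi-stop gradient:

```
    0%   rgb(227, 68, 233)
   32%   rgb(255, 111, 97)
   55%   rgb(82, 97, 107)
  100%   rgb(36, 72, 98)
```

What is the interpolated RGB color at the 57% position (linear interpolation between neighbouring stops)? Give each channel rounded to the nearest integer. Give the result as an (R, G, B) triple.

(80, 96, 107)

57% lies between the 55% and 100% stops, so the local fraction is t = (57 − 55)/(100 − 55) = 2/45 ≈ 0.0444.
R = 82 + 0.0444 × (36 − 82) = 79.958 → 80
G = 97 + 0.0444 × (72 − 97) = 95.89 → 96
B = 107 + 0.0444 × (98 − 107) = 106.6 → 107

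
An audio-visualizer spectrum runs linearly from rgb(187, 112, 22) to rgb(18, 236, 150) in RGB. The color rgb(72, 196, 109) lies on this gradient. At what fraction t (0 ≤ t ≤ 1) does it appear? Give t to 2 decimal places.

0.68

Invert the lerp on the R channel (largest span, 169): t = (72 − 187) / (18 − 187) = -115/-169 = 0.68047.
Check on G: (196 − 112)/(236 − 112) = 0.6774 ✓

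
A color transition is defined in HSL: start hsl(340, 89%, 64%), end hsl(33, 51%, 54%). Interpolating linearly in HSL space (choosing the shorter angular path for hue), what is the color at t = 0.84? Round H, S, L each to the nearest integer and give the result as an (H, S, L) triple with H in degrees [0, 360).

(25, 57, 56)

Hue: 33 − 340 = -307°, but |-307| > 180 so the shorter arc goes the other way: Δh = -307 + 360 = 53°.
H = 340 + 0.84 × (53) = 384.52 → 385 → 385 mod 360 = 25°
S = 89 + 0.84 × (51 − 89) = 57.08 → 57%
L = 64 + 0.84 × (54 − 64) = 55.6 → 56%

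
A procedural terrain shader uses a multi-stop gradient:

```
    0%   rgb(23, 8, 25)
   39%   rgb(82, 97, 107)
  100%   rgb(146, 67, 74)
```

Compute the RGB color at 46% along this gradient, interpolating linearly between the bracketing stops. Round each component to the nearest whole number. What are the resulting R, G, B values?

46% lies between the 39% and 100% stops, so the local fraction is t = (46 − 39)/(100 − 39) = 7/61 ≈ 0.1148.
R = 82 + 0.1148 × (146 − 82) = 89.347 → 89
G = 97 + 0.1148 × (67 − 97) = 93.556 → 94
B = 107 + 0.1148 × (74 − 107) = 103.212 → 103

(89, 94, 103)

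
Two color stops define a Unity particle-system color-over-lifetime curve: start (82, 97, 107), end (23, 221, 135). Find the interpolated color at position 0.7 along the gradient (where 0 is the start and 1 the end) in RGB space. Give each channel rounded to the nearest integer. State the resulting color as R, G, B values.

(41, 184, 127)

R = 82 + 0.7 × (23 − 82) = 82 + 0.7 × -59 = 40.7 → 41
G = 97 + 0.7 × (221 − 97) = 97 + 0.7 × 124 = 183.8 → 184
B = 107 + 0.7 × (135 − 107) = 107 + 0.7 × 28 = 126.6 → 127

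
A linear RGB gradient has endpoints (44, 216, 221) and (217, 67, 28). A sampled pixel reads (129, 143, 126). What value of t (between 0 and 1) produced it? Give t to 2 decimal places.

0.49

Invert the lerp on the B channel (largest span, 193): t = (126 − 221) / (28 − 221) = -95/-193 = 0.49223.
Check on R: (129 − 44)/(217 − 44) = 0.4913 ✓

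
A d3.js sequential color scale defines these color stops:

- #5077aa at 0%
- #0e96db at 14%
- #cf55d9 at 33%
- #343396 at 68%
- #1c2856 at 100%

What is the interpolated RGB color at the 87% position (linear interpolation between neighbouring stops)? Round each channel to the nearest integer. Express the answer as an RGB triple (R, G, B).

87% lies between the 68% and 100% stops, so the local fraction is t = (87 − 68)/(100 − 68) = 19/32 ≈ 0.5938.
#343396 → (52, 51, 150); #1c2856 → (28, 40, 86).
R = 52 + 0.5938 × (28 − 52) = 37.749 → 38
G = 51 + 0.5938 × (40 − 51) = 44.468 → 44
B = 150 + 0.5938 × (86 − 150) = 111.997 → 112

(38, 44, 112)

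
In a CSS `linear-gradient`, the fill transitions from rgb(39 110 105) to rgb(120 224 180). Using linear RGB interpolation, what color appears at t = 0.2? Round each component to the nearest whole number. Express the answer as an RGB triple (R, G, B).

R = 39 + 0.2 × (120 − 39) = 39 + 0.2 × 81 = 55.2 → 55
G = 110 + 0.2 × (224 − 110) = 110 + 0.2 × 114 = 132.8 → 133
B = 105 + 0.2 × (180 − 105) = 105 + 0.2 × 75 = 120 → 120

(55, 133, 120)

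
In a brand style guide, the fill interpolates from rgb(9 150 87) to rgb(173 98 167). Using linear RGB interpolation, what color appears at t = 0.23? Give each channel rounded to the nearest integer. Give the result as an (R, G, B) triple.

R = 9 + 0.23 × (173 − 9) = 9 + 0.23 × 164 = 46.72 → 47
G = 150 + 0.23 × (98 − 150) = 150 + 0.23 × -52 = 138.04 → 138
B = 87 + 0.23 × (167 − 87) = 87 + 0.23 × 80 = 105.4 → 105

(47, 138, 105)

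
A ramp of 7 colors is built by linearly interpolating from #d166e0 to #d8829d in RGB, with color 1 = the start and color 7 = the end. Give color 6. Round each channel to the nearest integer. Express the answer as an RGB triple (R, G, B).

(215, 125, 168)

With 7 swatches and endpoints inclusive, swatch 6 sits at t = (6 − 1)/(7 − 1) = 5/6 ≈ 0.8333.
#d166e0 → (209, 102, 224); #d8829d → (216, 130, 157).
R = 209 + 0.8333 × (216 − 209) = 214.833 → 215
G = 102 + 0.8333 × (130 − 102) = 125.332 → 125
B = 224 + 0.8333 × (157 − 224) = 168.169 → 168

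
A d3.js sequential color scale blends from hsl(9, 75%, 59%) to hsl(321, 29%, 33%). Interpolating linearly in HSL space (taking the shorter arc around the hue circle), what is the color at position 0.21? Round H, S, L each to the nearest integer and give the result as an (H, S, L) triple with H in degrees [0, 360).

Hue: 321 − 9 = 312°, but |312| > 180 so the shorter arc goes the other way: Δh = 312 − 360 = -48°.
H = 9 + 0.21 × (-48) = -1.08 → -1 → -1 mod 360 = 359°
S = 75 + 0.21 × (29 − 75) = 65.34 → 65%
L = 59 + 0.21 × (33 − 59) = 53.54 → 54%

(359, 65, 54)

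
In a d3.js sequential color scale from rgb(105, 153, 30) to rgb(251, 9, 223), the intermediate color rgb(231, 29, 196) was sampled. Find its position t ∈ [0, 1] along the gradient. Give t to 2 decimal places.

0.86

Invert the lerp on the B channel (largest span, 193): t = (196 − 30) / (223 − 30) = 166/193 = 0.8601.
Check on R: (231 − 105)/(251 − 105) = 0.863 ✓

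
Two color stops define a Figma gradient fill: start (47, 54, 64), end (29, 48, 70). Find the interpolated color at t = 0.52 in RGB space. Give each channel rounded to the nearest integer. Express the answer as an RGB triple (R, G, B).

(38, 51, 67)

R = 47 + 0.52 × (29 − 47) = 47 + 0.52 × -18 = 37.64 → 38
G = 54 + 0.52 × (48 − 54) = 54 + 0.52 × -6 = 50.88 → 51
B = 64 + 0.52 × (70 − 64) = 64 + 0.52 × 6 = 67.12 → 67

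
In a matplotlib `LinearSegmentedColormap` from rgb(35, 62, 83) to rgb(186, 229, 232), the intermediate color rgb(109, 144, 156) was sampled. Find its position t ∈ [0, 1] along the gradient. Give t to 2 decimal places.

Invert the lerp on the G channel (largest span, 167): t = (144 − 62) / (229 − 62) = 82/167 = 0.49102.
Check on R: (109 − 35)/(186 − 35) = 0.4901 ✓

0.49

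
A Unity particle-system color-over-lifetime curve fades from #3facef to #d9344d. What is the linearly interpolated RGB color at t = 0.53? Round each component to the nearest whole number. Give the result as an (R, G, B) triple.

#3facef → (63, 172, 239); #d9344d → (217, 52, 77).
R = 63 + 0.53 × (217 − 63) = 63 + 0.53 × 154 = 144.62 → 145
G = 172 + 0.53 × (52 − 172) = 172 + 0.53 × -120 = 108.4 → 108
B = 239 + 0.53 × (77 − 239) = 239 + 0.53 × -162 = 153.14 → 153

(145, 108, 153)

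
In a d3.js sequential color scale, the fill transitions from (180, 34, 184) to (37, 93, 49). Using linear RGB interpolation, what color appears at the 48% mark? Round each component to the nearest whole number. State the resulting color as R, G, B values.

48% corresponds to t = 0.48.
R = 180 + 0.48 × (37 − 180) = 180 + 0.48 × -143 = 111.36 → 111
G = 34 + 0.48 × (93 − 34) = 34 + 0.48 × 59 = 62.32 → 62
B = 184 + 0.48 × (49 − 184) = 184 + 0.48 × -135 = 119.2 → 119

(111, 62, 119)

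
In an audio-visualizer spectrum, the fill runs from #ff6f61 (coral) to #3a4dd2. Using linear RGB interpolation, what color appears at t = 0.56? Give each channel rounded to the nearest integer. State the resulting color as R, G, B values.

#ff6f61 → (255, 111, 97); #3a4dd2 → (58, 77, 210).
R = 255 + 0.56 × (58 − 255) = 255 + 0.56 × -197 = 144.68 → 145
G = 111 + 0.56 × (77 − 111) = 111 + 0.56 × -34 = 91.96 → 92
B = 97 + 0.56 × (210 − 97) = 97 + 0.56 × 113 = 160.28 → 160
So the blended color is (145, 92, 160), about #915ca0.

(145, 92, 160)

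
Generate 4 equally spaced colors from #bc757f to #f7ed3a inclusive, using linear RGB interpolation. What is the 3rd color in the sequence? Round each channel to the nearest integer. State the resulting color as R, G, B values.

With 4 swatches and endpoints inclusive, swatch 3 sits at t = (3 − 1)/(4 − 1) = 2/3 ≈ 0.6667.
#bc757f → (188, 117, 127); #f7ed3a → (247, 237, 58).
R = 188 + 0.6667 × (247 − 188) = 227.335 → 227
G = 117 + 0.6667 × (237 − 117) = 197.004 → 197
B = 127 + 0.6667 × (58 − 127) = 80.998 → 81

(227, 197, 81)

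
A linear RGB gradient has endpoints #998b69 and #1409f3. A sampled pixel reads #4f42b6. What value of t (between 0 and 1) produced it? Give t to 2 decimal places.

0.56

Invert the lerp on the B channel (largest span, 138): t = (182 − 105) / (243 − 105) = 77/138 = 0.55797.
Check on R: (79 − 153)/(20 − 153) = 0.5564 ✓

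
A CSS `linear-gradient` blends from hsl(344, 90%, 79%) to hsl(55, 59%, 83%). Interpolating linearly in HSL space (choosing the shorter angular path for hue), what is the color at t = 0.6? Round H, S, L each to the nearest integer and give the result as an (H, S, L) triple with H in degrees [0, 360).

(27, 71, 81)

Hue: 55 − 344 = -289°, but |-289| > 180 so the shorter arc goes the other way: Δh = -289 + 360 = 71°.
H = 344 + 0.6 × (71) = 386.6 → 387 → 387 mod 360 = 27°
S = 90 + 0.6 × (59 − 90) = 71.4 → 71%
L = 79 + 0.6 × (83 − 79) = 81.4 → 81%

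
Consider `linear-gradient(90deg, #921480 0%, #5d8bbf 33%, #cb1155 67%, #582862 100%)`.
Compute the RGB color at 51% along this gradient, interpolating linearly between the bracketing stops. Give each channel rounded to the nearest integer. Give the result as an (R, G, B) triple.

(151, 74, 135)

51% lies between the 33% and 67% stops, so the local fraction is t = (51 − 33)/(67 − 33) = 18/34 ≈ 0.5294.
#5d8bbf → (93, 139, 191); #cb1155 → (203, 17, 85).
R = 93 + 0.5294 × (203 − 93) = 151.234 → 151
G = 139 + 0.5294 × (17 − 139) = 74.413 → 74
B = 191 + 0.5294 × (85 − 191) = 134.884 → 135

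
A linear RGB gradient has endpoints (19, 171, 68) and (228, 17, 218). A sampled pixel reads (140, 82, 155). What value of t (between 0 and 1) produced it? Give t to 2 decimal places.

Invert the lerp on the R channel (largest span, 209): t = (140 − 19) / (228 − 19) = 121/209 = 0.57895.
Check on G: (82 − 171)/(17 − 171) = 0.5779 ✓

0.58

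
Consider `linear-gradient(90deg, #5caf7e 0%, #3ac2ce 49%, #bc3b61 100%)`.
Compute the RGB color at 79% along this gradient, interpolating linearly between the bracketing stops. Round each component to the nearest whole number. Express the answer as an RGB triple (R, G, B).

79% lies between the 49% and 100% stops, so the local fraction is t = (79 − 49)/(100 − 49) = 30/51 ≈ 0.5882.
#3ac2ce → (58, 194, 206); #bc3b61 → (188, 59, 97).
R = 58 + 0.5882 × (188 − 58) = 134.466 → 134
G = 194 + 0.5882 × (59 − 194) = 114.593 → 115
B = 206 + 0.5882 × (97 − 206) = 141.886 → 142

(134, 115, 142)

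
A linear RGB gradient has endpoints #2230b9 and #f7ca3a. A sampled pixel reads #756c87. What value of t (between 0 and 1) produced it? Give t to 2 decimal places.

0.39

Invert the lerp on the R channel (largest span, 213): t = (117 − 34) / (247 − 34) = 83/213 = 0.38967.
Check on G: (108 − 48)/(202 − 48) = 0.3896 ✓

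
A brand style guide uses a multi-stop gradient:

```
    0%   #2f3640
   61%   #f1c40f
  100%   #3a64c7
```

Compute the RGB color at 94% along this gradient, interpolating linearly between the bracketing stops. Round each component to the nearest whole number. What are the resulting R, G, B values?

(86, 115, 171)

94% lies between the 61% and 100% stops, so the local fraction is t = (94 − 61)/(100 − 61) = 33/39 ≈ 0.8462.
#f1c40f → (241, 196, 15); #3a64c7 → (58, 100, 199).
R = 241 + 0.8462 × (58 − 241) = 86.145 → 86
G = 196 + 0.8462 × (100 − 196) = 114.765 → 115
B = 15 + 0.8462 × (199 − 15) = 170.701 → 171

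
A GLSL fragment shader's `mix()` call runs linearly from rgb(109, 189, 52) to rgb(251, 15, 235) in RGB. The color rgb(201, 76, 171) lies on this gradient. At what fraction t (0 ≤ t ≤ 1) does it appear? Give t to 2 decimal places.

Invert the lerp on the B channel (largest span, 183): t = (171 − 52) / (235 − 52) = 119/183 = 0.65027.
Check on R: (201 − 109)/(251 − 109) = 0.6479 ✓

0.65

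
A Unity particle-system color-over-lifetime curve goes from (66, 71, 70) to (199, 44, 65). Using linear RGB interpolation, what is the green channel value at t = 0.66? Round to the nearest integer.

53

G = 71 + 0.66 × (44 − 71) = 53.18 → 53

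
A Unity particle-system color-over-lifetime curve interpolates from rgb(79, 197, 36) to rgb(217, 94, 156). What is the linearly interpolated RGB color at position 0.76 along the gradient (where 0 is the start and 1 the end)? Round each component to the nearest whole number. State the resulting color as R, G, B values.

(184, 119, 127)

R = 79 + 0.76 × (217 − 79) = 79 + 0.76 × 138 = 183.88 → 184
G = 197 + 0.76 × (94 − 197) = 197 + 0.76 × -103 = 118.72 → 119
B = 36 + 0.76 × (156 − 36) = 36 + 0.76 × 120 = 127.2 → 127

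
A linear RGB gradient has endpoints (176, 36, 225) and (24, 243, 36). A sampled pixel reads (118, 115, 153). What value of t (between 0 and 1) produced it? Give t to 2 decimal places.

Invert the lerp on the G channel (largest span, 207): t = (115 − 36) / (243 − 36) = 79/207 = 0.38164.
Check on R: (118 − 176)/(24 − 176) = 0.3816 ✓

0.38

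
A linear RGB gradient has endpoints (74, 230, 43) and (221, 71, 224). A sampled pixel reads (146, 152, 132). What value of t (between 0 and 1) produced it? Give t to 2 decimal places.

Invert the lerp on the B channel (largest span, 181): t = (132 − 43) / (224 − 43) = 89/181 = 0.49171.
Check on R: (146 − 74)/(221 − 74) = 0.4898 ✓

0.49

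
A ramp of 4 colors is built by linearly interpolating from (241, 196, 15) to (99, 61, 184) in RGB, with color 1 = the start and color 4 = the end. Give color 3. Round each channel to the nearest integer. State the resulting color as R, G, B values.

With 4 swatches and endpoints inclusive, swatch 3 sits at t = (3 − 1)/(4 − 1) = 2/3 ≈ 0.6667.
R = 241 + 0.6667 × (99 − 241) = 146.329 → 146
G = 196 + 0.6667 × (61 − 196) = 105.996 → 106
B = 15 + 0.6667 × (184 − 15) = 127.672 → 128

(146, 106, 128)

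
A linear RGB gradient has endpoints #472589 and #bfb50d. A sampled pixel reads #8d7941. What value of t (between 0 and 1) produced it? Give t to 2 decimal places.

0.58

Invert the lerp on the G channel (largest span, 144): t = (121 − 37) / (181 − 37) = 84/144 = 0.58333.
Check on R: (141 − 71)/(191 − 71) = 0.5833 ✓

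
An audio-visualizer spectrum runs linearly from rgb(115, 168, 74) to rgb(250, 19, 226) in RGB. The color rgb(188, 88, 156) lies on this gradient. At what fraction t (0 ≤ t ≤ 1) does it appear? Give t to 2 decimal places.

Invert the lerp on the B channel (largest span, 152): t = (156 − 74) / (226 − 74) = 82/152 = 0.53947.
Check on R: (188 − 115)/(250 − 115) = 0.5407 ✓

0.54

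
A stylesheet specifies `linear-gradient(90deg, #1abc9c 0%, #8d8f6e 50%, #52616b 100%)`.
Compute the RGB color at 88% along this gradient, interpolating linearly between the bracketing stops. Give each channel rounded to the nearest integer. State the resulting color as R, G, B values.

(96, 108, 108)

88% lies between the 50% and 100% stops, so the local fraction is t = (88 − 50)/(100 − 50) = 38/50 ≈ 0.76.
#8d8f6e → (141, 143, 110); #52616b → (82, 97, 107).
R = 141 + 0.76 × (82 − 141) = 96.16 → 96
G = 143 + 0.76 × (97 − 143) = 108.04 → 108
B = 110 + 0.76 × (107 − 110) = 107.72 → 108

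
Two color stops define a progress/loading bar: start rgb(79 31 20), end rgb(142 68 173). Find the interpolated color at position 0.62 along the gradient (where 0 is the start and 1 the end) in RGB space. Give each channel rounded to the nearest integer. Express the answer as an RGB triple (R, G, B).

(118, 54, 115)

R = 79 + 0.62 × (142 − 79) = 79 + 0.62 × 63 = 118.06 → 118
G = 31 + 0.62 × (68 − 31) = 31 + 0.62 × 37 = 53.94 → 54
B = 20 + 0.62 × (173 − 20) = 20 + 0.62 × 153 = 114.86 → 115
So the blended color is (118, 54, 115), about #763673.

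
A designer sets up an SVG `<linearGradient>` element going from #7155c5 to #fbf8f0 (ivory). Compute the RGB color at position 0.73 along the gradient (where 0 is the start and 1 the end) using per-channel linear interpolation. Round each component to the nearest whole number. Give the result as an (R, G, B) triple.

(214, 204, 228)

#7155c5 → (113, 85, 197); #fbf8f0 → (251, 248, 240).
R = 113 + 0.73 × (251 − 113) = 113 + 0.73 × 138 = 213.74 → 214
G = 85 + 0.73 × (248 − 85) = 85 + 0.73 × 163 = 203.99 → 204
B = 197 + 0.73 × (240 − 197) = 197 + 0.73 × 43 = 228.39 → 228
So the blended color is (214, 204, 228), about #d6cce4.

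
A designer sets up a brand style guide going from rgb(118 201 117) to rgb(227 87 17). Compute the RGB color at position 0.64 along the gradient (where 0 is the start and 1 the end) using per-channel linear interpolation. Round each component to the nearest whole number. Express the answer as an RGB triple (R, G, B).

R = 118 + 0.64 × (227 − 118) = 118 + 0.64 × 109 = 187.76 → 188
G = 201 + 0.64 × (87 − 201) = 201 + 0.64 × -114 = 128.04 → 128
B = 117 + 0.64 × (17 − 117) = 117 + 0.64 × -100 = 53 → 53

(188, 128, 53)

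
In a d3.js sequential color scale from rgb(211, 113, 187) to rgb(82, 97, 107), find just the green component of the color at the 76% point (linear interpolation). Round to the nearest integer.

G = 113 + 0.76 × (97 − 113) = 100.84 → 101

101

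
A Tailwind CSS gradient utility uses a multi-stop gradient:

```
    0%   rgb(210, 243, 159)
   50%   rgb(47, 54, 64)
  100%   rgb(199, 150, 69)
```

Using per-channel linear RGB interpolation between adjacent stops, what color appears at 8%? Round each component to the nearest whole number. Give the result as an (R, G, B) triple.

(184, 213, 144)

8% lies between the 0% and 50% stops, so the local fraction is t = (8 − 0)/(50 − 0) = 8/50 ≈ 0.16.
R = 210 + 0.16 × (47 − 210) = 183.92 → 184
G = 243 + 0.16 × (54 − 243) = 212.76 → 213
B = 159 + 0.16 × (64 − 159) = 143.8 → 144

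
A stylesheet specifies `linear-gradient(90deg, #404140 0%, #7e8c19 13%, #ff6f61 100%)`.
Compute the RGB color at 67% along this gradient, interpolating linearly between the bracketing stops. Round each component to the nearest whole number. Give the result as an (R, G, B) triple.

(206, 122, 70)

67% lies between the 13% and 100% stops, so the local fraction is t = (67 − 13)/(100 − 13) = 54/87 ≈ 0.6207.
#7e8c19 → (126, 140, 25); #ff6f61 → (255, 111, 97).
R = 126 + 0.6207 × (255 − 126) = 206.07 → 206
G = 140 + 0.6207 × (111 − 140) = 122 → 122
B = 25 + 0.6207 × (97 − 25) = 69.69 → 70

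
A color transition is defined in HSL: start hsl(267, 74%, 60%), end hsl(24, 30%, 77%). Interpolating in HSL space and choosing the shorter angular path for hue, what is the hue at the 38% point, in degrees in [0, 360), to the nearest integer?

311

Hue: 24 − 267 = -243°, but |-243| > 180 so the shorter arc goes the other way: Δh = -243 + 360 = 117°.
H = 267 + 0.38 × (117) = 311.46 → 311°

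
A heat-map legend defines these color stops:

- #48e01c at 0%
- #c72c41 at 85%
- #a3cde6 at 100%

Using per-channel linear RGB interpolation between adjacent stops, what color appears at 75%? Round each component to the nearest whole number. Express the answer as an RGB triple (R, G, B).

(184, 65, 61)

75% lies between the 0% and 85% stops, so the local fraction is t = (75 − 0)/(85 − 0) = 75/85 ≈ 0.8824.
#48e01c → (72, 224, 28); #c72c41 → (199, 44, 65).
R = 72 + 0.8824 × (199 − 72) = 184.065 → 184
G = 224 + 0.8824 × (44 − 224) = 65.168 → 65
B = 28 + 0.8824 × (65 − 28) = 60.649 → 61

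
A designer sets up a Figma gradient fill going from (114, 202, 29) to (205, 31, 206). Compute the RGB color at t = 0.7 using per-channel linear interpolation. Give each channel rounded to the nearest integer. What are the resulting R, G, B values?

(178, 82, 153)

R = 114 + 0.7 × (205 − 114) = 114 + 0.7 × 91 = 177.7 → 178
G = 202 + 0.7 × (31 − 202) = 202 + 0.7 × -171 = 82.3 → 82
B = 29 + 0.7 × (206 − 29) = 29 + 0.7 × 177 = 152.9 → 153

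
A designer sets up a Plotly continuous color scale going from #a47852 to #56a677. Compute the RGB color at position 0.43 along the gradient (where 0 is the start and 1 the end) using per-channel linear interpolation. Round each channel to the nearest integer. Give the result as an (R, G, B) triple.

(130, 140, 98)

#a47852 → (164, 120, 82); #56a677 → (86, 166, 119).
R = 164 + 0.43 × (86 − 164) = 164 + 0.43 × -78 = 130.46 → 130
G = 120 + 0.43 × (166 − 120) = 120 + 0.43 × 46 = 139.78 → 140
B = 82 + 0.43 × (119 − 82) = 82 + 0.43 × 37 = 97.91 → 98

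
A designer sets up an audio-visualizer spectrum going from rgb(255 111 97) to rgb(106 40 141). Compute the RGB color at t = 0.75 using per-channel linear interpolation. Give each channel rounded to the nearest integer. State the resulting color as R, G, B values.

R = 255 + 0.75 × (106 − 255) = 255 + 0.75 × -149 = 143.25 → 143
G = 111 + 0.75 × (40 − 111) = 111 + 0.75 × -71 = 57.75 → 58
B = 97 + 0.75 × (141 − 97) = 97 + 0.75 × 44 = 130 → 130

(143, 58, 130)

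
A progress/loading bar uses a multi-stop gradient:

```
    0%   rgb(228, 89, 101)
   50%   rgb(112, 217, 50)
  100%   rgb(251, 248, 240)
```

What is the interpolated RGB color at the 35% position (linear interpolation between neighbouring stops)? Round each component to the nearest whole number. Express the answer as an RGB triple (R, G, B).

35% lies between the 0% and 50% stops, so the local fraction is t = (35 − 0)/(50 − 0) = 35/50 ≈ 0.7.
R = 228 + 0.7 × (112 − 228) = 146.8 → 147
G = 89 + 0.7 × (217 − 89) = 178.6 → 179
B = 101 + 0.7 × (50 − 101) = 65.3 → 65

(147, 179, 65)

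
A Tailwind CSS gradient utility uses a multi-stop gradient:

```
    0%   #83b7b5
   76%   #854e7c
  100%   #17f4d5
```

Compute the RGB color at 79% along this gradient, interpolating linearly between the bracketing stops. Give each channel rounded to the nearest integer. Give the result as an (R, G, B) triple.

(119, 99, 135)

79% lies between the 76% and 100% stops, so the local fraction is t = (79 − 76)/(100 − 76) = 3/24 ≈ 0.125.
#854e7c → (133, 78, 124); #17f4d5 → (23, 244, 213).
R = 133 + 0.125 × (23 − 133) = 119.25 → 119
G = 78 + 0.125 × (244 − 78) = 98.75 → 99
B = 124 + 0.125 × (213 − 124) = 135.125 → 135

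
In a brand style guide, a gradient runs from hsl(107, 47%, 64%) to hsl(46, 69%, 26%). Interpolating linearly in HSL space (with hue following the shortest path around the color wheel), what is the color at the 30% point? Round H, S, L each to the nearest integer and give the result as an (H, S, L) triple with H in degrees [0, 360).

(89, 54, 53)

Hue arc: Δh = 46 − 107 = -61° (|Δh| ≤ 180, already the shorter path).
H = 107 + 0.3 × (-61) = 88.7 → 89°
S = 47 + 0.3 × (69 − 47) = 53.6 → 54%
L = 64 + 0.3 × (26 − 64) = 52.6 → 53%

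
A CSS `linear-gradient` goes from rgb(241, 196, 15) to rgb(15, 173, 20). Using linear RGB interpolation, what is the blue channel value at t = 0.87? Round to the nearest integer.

B = 15 + 0.87 × (20 − 15) = 19.35 → 19

19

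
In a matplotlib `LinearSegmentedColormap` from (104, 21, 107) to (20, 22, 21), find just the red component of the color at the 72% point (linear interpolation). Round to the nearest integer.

R = 104 + 0.72 × (20 − 104) = 43.52 → 44

44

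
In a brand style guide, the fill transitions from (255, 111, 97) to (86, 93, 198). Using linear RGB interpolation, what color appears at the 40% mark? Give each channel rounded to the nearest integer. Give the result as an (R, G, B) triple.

40% corresponds to t = 0.4.
R = 255 + 0.4 × (86 − 255) = 255 + 0.4 × -169 = 187.4 → 187
G = 111 + 0.4 × (93 − 111) = 111 + 0.4 × -18 = 103.8 → 104
B = 97 + 0.4 × (198 − 97) = 97 + 0.4 × 101 = 137.4 → 137
So the blended color is (187, 104, 137), about #bb6889.

(187, 104, 137)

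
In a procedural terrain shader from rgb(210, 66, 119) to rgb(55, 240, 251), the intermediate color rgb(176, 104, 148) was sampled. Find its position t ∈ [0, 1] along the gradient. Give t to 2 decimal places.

0.22

Invert the lerp on the G channel (largest span, 174): t = (104 − 66) / (240 − 66) = 38/174 = 0.21839.
Check on R: (176 − 210)/(55 − 210) = 0.2194 ✓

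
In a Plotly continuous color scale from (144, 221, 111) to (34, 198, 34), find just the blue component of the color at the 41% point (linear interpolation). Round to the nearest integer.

B = 111 + 0.41 × (34 − 111) = 79.43 → 79

79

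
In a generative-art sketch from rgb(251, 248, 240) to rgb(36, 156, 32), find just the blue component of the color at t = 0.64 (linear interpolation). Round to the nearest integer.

B = 240 + 0.64 × (32 − 240) = 106.88 → 107

107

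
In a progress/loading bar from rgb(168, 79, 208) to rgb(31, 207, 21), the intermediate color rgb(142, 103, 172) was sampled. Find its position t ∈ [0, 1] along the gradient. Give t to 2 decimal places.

0.19

Invert the lerp on the B channel (largest span, 187): t = (172 − 208) / (21 − 208) = -36/-187 = 0.19251.
Check on R: (142 − 168)/(31 − 168) = 0.1898 ✓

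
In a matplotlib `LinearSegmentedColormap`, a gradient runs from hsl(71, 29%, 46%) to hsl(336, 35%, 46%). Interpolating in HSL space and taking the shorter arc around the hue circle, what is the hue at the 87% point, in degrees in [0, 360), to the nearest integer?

Hue: 336 − 71 = 265°, but |265| > 180 so the shorter arc goes the other way: Δh = 265 − 360 = -95°.
H = 71 + 0.87 × (-95) = -11.65 → -12 → -12 mod 360 = 348°

348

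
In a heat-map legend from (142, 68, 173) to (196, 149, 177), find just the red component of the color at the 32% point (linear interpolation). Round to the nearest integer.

159

R = 142 + 0.32 × (196 − 142) = 159.28 → 159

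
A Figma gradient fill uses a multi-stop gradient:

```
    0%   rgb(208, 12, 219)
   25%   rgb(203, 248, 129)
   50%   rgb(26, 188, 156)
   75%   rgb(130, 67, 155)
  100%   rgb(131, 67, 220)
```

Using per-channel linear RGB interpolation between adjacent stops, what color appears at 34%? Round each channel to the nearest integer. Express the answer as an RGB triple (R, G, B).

34% lies between the 25% and 50% stops, so the local fraction is t = (34 − 25)/(50 − 25) = 9/25 ≈ 0.36.
R = 203 + 0.36 × (26 − 203) = 139.28 → 139
G = 248 + 0.36 × (188 − 248) = 226.4 → 226
B = 129 + 0.36 × (156 − 129) = 138.72 → 139

(139, 226, 139)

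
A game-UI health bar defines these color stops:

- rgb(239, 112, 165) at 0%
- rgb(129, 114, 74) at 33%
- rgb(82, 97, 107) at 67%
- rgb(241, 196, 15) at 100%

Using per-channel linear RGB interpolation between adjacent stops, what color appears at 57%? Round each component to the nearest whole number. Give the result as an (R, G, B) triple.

(96, 102, 97)

57% lies between the 33% and 67% stops, so the local fraction is t = (57 − 33)/(67 − 33) = 24/34 ≈ 0.7059.
R = 129 + 0.7059 × (82 − 129) = 95.823 → 96
G = 114 + 0.7059 × (97 − 114) = 102 → 102
B = 74 + 0.7059 × (107 − 74) = 97.295 → 97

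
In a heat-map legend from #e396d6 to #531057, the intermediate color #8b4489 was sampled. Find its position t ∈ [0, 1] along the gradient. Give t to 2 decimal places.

0.61

Invert the lerp on the R channel (largest span, 144): t = (139 − 227) / (83 − 227) = -88/-144 = 0.61111.
Check on G: (68 − 150)/(16 − 150) = 0.6119 ✓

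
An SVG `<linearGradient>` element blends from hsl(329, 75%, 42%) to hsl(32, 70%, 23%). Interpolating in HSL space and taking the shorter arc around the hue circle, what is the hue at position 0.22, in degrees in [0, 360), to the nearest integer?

Hue: 32 − 329 = -297°, but |-297| > 180 so the shorter arc goes the other way: Δh = -297 + 360 = 63°.
H = 329 + 0.22 × (63) = 342.86 → 343°

343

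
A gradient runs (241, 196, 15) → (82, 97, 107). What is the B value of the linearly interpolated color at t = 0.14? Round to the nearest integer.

B = 15 + 0.14 × (107 − 15) = 27.88 → 28

28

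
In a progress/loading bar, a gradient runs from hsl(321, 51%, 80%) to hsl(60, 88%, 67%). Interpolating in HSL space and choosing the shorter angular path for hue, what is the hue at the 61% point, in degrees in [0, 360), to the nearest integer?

21

Hue: 60 − 321 = -261°, but |-261| > 180 so the shorter arc goes the other way: Δh = -261 + 360 = 99°.
H = 321 + 0.61 × (99) = 381.39 → 381 → 381 mod 360 = 21°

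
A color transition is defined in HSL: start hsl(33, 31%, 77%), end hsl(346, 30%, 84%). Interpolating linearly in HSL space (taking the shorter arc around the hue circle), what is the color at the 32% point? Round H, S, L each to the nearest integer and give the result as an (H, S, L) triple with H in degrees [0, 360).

Hue: 346 − 33 = 313°, but |313| > 180 so the shorter arc goes the other way: Δh = 313 − 360 = -47°.
H = 33 + 0.32 × (-47) = 17.96 → 18°
S = 31 + 0.32 × (30 − 31) = 30.68 → 31%
L = 77 + 0.32 × (84 − 77) = 79.24 → 79%

(18, 31, 79)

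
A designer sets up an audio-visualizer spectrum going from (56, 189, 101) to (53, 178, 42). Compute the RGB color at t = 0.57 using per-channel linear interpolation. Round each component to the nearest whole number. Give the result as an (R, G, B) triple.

(54, 183, 67)

R = 56 + 0.57 × (53 − 56) = 56 + 0.57 × -3 = 54.29 → 54
G = 189 + 0.57 × (178 − 189) = 189 + 0.57 × -11 = 182.73 → 183
B = 101 + 0.57 × (42 − 101) = 101 + 0.57 × -59 = 67.37 → 67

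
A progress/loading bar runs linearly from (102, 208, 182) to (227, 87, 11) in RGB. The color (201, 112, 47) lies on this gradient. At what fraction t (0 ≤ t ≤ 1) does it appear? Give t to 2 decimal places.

Invert the lerp on the B channel (largest span, 171): t = (47 − 182) / (11 − 182) = -135/-171 = 0.78947.
Check on R: (201 − 102)/(227 − 102) = 0.792 ✓

0.79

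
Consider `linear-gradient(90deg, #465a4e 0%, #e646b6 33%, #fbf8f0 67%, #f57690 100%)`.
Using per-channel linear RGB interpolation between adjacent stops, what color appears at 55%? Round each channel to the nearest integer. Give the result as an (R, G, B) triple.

(244, 185, 220)

55% lies between the 33% and 67% stops, so the local fraction is t = (55 − 33)/(67 − 33) = 22/34 ≈ 0.6471.
#e646b6 → (230, 70, 182); #fbf8f0 → (251, 248, 240).
R = 230 + 0.6471 × (251 − 230) = 243.589 → 244
G = 70 + 0.6471 × (248 − 70) = 185.184 → 185
B = 182 + 0.6471 × (240 − 182) = 219.532 → 220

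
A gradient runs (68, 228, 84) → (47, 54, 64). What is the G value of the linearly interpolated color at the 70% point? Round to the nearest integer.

106

G = 228 + 0.7 × (54 − 228) = 106.2 → 106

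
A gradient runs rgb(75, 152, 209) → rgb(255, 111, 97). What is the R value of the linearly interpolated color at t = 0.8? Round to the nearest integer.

219

R = 75 + 0.8 × (255 − 75) = 219 → 219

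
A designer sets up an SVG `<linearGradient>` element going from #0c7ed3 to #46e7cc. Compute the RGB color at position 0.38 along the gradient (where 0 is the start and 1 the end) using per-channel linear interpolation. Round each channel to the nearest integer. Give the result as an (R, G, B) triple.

#0c7ed3 → (12, 126, 211); #46e7cc → (70, 231, 204).
R = 12 + 0.38 × (70 − 12) = 12 + 0.38 × 58 = 34.04 → 34
G = 126 + 0.38 × (231 − 126) = 126 + 0.38 × 105 = 165.9 → 166
B = 211 + 0.38 × (204 − 211) = 211 + 0.38 × -7 = 208.34 → 208

(34, 166, 208)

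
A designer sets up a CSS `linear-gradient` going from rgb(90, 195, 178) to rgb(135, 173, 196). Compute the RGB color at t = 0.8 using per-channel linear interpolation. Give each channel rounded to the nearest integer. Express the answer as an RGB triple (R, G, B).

(126, 177, 192)

R = 90 + 0.8 × (135 − 90) = 90 + 0.8 × 45 = 126 → 126
G = 195 + 0.8 × (173 − 195) = 195 + 0.8 × -22 = 177.4 → 177
B = 178 + 0.8 × (196 − 178) = 178 + 0.8 × 18 = 192.4 → 192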